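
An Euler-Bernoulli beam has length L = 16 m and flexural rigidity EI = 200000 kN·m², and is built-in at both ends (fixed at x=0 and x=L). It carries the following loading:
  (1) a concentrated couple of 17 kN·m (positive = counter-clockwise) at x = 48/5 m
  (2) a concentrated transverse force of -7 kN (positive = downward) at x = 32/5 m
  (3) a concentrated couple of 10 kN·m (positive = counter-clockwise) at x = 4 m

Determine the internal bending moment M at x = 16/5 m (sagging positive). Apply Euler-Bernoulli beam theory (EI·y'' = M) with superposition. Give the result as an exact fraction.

Load 1 — applied couple M₀=17 kN·m at a=48/5 m (b=L-a=32/5):
  M_1 = R_Ax - M_A  [x≤a] with R_A=153/100, M_A=136/25 = (153/100)·(16/5) - (136/25) = -68/125 kN·m
Load 2 — point force P=-7 kN at a=32/5 m (b=L-a=48/5):
  M_2 = Pb²(3a+b)x/L³ - Pab²/L²  [x≤a] = (-7)·(48/5)²·(3·(32/5)+(48/5))·(16/5)/16³ - (-7)·(32/5)·(48/5)²/16² = 1008/625 kN·m
Load 3 — applied couple M₀=10 kN·m at a=4 m (b=L-a=12):
  M_3 = R_Ax - M_A  [x≤a] with R_A=45/64, M_A=-15/8 = (45/64)·(16/5) - (-15/8) = 33/8 kN·m
Superposition: M = Σ M_i = 25969/5000 kN·m ≈ 5.193800 kN·m

M(16/5) = 25969/5000 kN·m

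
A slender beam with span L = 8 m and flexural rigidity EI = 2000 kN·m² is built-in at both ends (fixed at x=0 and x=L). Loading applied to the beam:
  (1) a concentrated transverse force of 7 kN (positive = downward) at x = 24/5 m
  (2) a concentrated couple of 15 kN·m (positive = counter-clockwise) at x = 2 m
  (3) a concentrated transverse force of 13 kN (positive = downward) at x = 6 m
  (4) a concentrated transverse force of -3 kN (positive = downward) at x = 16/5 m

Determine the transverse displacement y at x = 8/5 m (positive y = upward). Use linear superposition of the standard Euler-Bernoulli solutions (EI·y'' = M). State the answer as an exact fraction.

Load 1 — point force P=7 kN at a=24/5 m (b=L-a=16/5):
  y_1 = -Pb²x²(3aL-(3a+b)x)/(6L³EI)  [x≤a] = -7·(16/5)²·(8/5)²·(3·(24/5)·8-(3·(24/5)+(16/5))·(8/5))/(6·8³·2000) = -15232/5859375 m
Load 2 — applied couple M₀=15 kN·m at a=2 m (b=L-a=6):
  y_2 = (R_Ax³/6 - M_Ax²/2)/EI  [x≤a] with R_A=135/64, M_A=-45/16 = ((135/64)·(8/5)³/6 - (-45/16)·(8/5)²/2)/2000 = 63/25000 m
Load 3 — point force P=13 kN at a=6 m (b=L-a=2):
  y_3 = -Pb²x²(3aL-(3a+b)x)/(6L³EI)  [x≤a] = -13·2²·(8/5)²·(3·6·8-(3·6+2)·(8/5))/(6·8³·2000) = -91/37500 m
Load 4 — point force P=-3 kN at a=16/5 m (b=L-a=24/5):
  y_4 = -Pb²x²(3aL-(3a+b)x)/(6L³EI)  [x≤a] = -(-3)·(24/5)²·(8/5)²·(3·(16/5)·8-(3·(16/5)+(24/5))·(8/5))/(6·8³·2000) = 3024/1953125 m
Superposition: y = Σ y_i = -8981/9375000 m ≈ -0.000958 m

y(8/5) = -8981/9375000 m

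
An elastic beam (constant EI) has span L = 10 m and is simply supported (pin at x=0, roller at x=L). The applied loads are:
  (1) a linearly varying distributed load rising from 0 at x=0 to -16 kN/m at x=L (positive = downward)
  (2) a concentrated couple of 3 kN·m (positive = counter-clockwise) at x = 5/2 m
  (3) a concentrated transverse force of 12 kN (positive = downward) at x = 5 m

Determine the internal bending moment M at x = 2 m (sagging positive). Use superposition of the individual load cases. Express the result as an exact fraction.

Load 1 — triangular load w₀=-16 kN/m (0→w₀ over full span):
  M_1 = w₀Lx/6 - w₀x³/(6L) = (-16)·10·2/6 - (-16)·2³/(6·10) = -256/5 kN·m
Load 2 — applied couple M₀=3 kN·m at a=5/2 m (b=L-a=15/2):
  M_2 = M₀x/L  [x≤a] = 3·2/10 = 3/5 kN·m
Load 3 — point force P=12 kN at a=5 m (b=L-a=5):
  M_3 = Pbx/L  [x≤a] = 12·5·2/10 = 12 kN·m
Superposition: M = Σ M_i = -193/5 kN·m ≈ -38.600000 kN·m

M(2) = -193/5 kN·m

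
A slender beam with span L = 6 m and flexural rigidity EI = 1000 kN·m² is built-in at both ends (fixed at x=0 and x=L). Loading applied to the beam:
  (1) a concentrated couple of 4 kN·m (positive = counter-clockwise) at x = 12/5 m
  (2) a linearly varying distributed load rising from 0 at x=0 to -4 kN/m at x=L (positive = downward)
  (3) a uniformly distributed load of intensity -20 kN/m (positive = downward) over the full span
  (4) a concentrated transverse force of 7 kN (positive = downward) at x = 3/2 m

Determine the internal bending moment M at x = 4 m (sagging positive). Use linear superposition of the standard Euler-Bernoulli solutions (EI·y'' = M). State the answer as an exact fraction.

M(4) = -164953/7200 kN·m

Load 1 — applied couple M₀=4 kN·m at a=12/5 m (b=L-a=18/5):
  M_1 = R_Ax - M_A - M₀  [x>a] with R_A=24/25, M_A=12/25 = (24/25)·4 - (12/25) - 4 = -16/25 kN·m
Load 2 — triangular load w₀=-4 kN/m (0→w₀ over full span):
  M_2 = 3w₀Lx/20 - w₀L²/30 - w₀x³/(6L) = 3·(-4)·6·4/20 - (-4)·6²/30 - (-4)·4³/(6·6) = -112/45 kN·m
Load 3 — uniform load w=-20 kN/m over full span:
  M_3 = wLx/2 - wL²/12 - wx²/2 = (-20)·6·4/2 - (-20)·6²/12 - (-20)·4²/2 = -20 kN·m
Load 4 — point force P=7 kN at a=3/2 m (b=L-a=9/2):
  M_4 = Pa²(a+3b)(L-x)/L³ - Pa²b/L²  [x>a] = 7·(3/2)²·((3/2)+3·(9/2))·(6-4)/6³ - 7·(3/2)²·(9/2)/6² = 7/32 kN·m
Superposition: M = Σ M_i = -164953/7200 kN·m ≈ -22.910139 kN·m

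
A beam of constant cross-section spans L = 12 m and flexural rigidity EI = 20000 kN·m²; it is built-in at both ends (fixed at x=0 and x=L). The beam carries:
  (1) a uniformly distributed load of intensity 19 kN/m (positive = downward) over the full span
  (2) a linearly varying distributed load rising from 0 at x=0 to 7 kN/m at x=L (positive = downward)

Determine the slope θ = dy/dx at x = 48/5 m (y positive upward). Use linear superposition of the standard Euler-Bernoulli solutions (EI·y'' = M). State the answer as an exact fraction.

Load 1 — uniform load w=19 kN/m over full span:
  θ_1 = -wx(L-x)(L-2x)/(12EI) = -19·(48/5)·(12-(48/5))·(12-2·(48/5))/(12·20000) = 1026/78125 rad
Load 2 — triangular load w₀=7 kN/m (0→w₀ over full span):
  θ_2 = -w₀(2x(L-x)(L-2x)(x+2L)+x²(L-x)²)/(120LEI) = -7·(2·(48/5)·(12-(48/5))·(12-2·(48/5))·((48/5)+2·12)+(48/5)²·(12-(48/5))²)/(120·12·20000) = 1008/390625 rad
Superposition: θ = Σ θ_i = 6138/390625 rad ≈ 0.015713 rad

θ(48/5) = 6138/390625 rad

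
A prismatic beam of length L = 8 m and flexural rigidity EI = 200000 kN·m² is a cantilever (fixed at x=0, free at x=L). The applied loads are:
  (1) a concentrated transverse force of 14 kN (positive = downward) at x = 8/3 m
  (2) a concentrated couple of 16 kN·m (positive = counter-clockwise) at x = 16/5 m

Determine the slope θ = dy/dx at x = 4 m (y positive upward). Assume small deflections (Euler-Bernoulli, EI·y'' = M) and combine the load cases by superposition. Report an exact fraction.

Load 1 — point force P=14 kN at a=8/3 m (b=L-a=16/3):
  θ_1 = -Pa²/(2EI)  [x>a] = -14·(8/3)²/(2·200000) = -7/28125 rad
Load 2 — applied couple M₀=16 kN·m at a=16/5 m (b=L-a=24/5):
  θ_2 = M₀a/EI  [x>a] = 16·(16/5)/200000 = 4/15625 rad
Superposition: θ = Σ θ_i = 1/140625 rad ≈ 0.000007 rad

θ(4) = 1/140625 rad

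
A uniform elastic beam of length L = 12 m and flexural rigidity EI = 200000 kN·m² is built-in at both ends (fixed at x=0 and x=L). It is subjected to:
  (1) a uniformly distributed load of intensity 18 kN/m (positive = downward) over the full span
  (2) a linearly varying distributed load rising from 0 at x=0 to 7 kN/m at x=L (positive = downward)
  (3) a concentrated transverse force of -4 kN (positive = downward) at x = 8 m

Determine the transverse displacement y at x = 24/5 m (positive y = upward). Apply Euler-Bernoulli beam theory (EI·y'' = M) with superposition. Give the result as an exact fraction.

y(24/5) = -762572/146484375 m

Load 1 — uniform load w=18 kN/m over full span:
  y_1 = -wx²(L-x)²/(24EI) = -18·(24/5)²·(12-(24/5))²/(24·200000) = -8748/1953125 m
Load 2 — triangular load w₀=7 kN/m (0→w₀ over full span):
  y_2 = -w₀x²(L-x)²(x+2L)/(120LEI) = -7·(24/5)²·(12-(24/5))²·((24/5)+2·12)/(120·12·200000) = -40824/48828125 m
Load 3 — point force P=-4 kN at a=8 m (b=L-a=4):
  y_3 = -Pb²x²(3aL-(3a+b)x)/(6L³EI)  [x≤a] = -(-4)·4²·(24/5)²·(3·8·12-(3·8+4)·(24/5))/(6·12³·200000) = 128/1171875 m
Superposition: y = Σ y_i = -762572/146484375 m ≈ -0.005206 m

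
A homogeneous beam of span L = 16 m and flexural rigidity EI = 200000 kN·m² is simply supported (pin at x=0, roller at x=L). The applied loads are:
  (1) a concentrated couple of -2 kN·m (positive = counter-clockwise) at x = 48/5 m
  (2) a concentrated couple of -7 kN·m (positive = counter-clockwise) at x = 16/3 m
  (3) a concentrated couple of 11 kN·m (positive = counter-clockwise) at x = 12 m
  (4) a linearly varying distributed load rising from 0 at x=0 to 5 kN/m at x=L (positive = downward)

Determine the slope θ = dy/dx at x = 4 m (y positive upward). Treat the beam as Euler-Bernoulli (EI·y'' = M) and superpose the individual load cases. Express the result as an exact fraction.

θ(4) = -144527/90000000 rad

Load 1 — applied couple M₀=-2 kN·m at a=48/5 m (b=L-a=32/5):
  θ_1 = (M₀x²/(2L)+C₁)/EI  [x≤a] with C₁=M₀(3b²-L²)/(6L)=208/75 = ((-2)·4²/(2·16)+(208/75))/200000 = 133/15000000 rad
Load 2 — applied couple M₀=-7 kN·m at a=16/3 m (b=L-a=32/3):
  θ_2 = (M₀x²/(2L)+C₁)/EI  [x≤a] with C₁=M₀(3b²-L²)/(6L)=-56/9 = ((-7)·4²/(2·16)+(-56/9))/200000 = -7/144000 rad
Load 3 — applied couple M₀=11 kN·m at a=12 m (b=L-a=4):
  θ_3 = (M₀x²/(2L)+C₁)/EI  [x≤a] with C₁=M₀(3b²-L²)/(6L)=-143/6 = (11·4²/(2·16)+(-143/6))/200000 = -11/120000 rad
Load 4 — triangular load w₀=5 kN/m (0→w₀ over full span):
  θ_4 = -w₀(7L⁴-30L²x²+15x⁴)/(360LEI) = -5·(7·16⁴-30·16²·4²+15·4⁴)/(360·16·200000) = -1327/900000 rad
Superposition: θ = Σ θ_i = -144527/90000000 rad ≈ -0.001606 rad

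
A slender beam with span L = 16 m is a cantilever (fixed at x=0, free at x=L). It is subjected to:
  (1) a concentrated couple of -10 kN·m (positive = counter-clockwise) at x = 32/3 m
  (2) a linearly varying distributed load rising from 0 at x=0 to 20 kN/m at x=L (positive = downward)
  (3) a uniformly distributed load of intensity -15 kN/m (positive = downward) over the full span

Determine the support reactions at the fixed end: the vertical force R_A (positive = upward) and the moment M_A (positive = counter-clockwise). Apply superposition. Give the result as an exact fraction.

Load 1 — applied couple M₀=-10 kN·m at a=32/3 m (b=L-a=16/3):
  R_A = 0 kN
  M_A = -M₀ = -(-10) = 10 kN·m
Load 2 — triangular load w₀=20 kN/m (0→w₀ over full span):
  R_A = w₀L/2 = 20·16/2 = 160 kN
  M_A = w₀L²/3 = 20·16²/3 = 5120/3 kN·m
Load 3 — uniform load w=-15 kN/m over full span:
  R_A = wL = (-15)·16 = -240 kN
  M_A = wL²/2 = (-15)·16²/2 = -1920 kN·m
Superposition: R_A = -80 kN, M_A = -610/3 kN·m

R_A = -80 kN, M_A = -610/3 kN·m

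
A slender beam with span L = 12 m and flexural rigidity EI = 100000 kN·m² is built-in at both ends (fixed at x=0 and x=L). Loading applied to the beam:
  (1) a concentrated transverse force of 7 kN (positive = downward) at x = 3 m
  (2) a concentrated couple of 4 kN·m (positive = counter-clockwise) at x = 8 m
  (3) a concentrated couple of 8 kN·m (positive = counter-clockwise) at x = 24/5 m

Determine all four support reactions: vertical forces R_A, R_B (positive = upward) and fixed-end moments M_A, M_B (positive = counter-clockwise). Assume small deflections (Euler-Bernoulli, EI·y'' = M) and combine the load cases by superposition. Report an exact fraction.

R_A = 52637/7200 kN, M_A = 16927/1200 kN·m, R_B = -2237/7200 kN, M_B = -551/400 kN·m

Load 1 — point force P=7 kN at a=3 m (b=L-a=9):
  R_A = Pb²(3a+b)/L³ = 7·9²·(3·3+9)/12³ = 189/32 kN
  M_A = Pab²/L² = 7·3·9²/12² = 189/16 kN·m
  R_B = Pa²(a+3b)/L³ = 7·3²·(3+3·9)/12³ = 35/32 kN
  M_B = -Pa²b/L² = -7·3²·9/12² = -63/16 kN·m
Load 2 — applied couple M₀=4 kN·m at a=8 m (b=L-a=4):
  R_A = 6M₀ab/L³ = 6·4·8·4/12³ = 4/9 kN
  M_A = M₀b(2a-b)/L² = 4·4·(2·8-4)/12² = 4/3 kN·m
  R_B = -6M₀ab/L³ = -6·4·8·4/12³ = -4/9 kN
  M_B = M₀a(2b-a)/L² = 4·8·(2·4-8)/12² = 0 kN·m
Load 3 — applied couple M₀=8 kN·m at a=24/5 m (b=L-a=36/5):
  R_A = 6M₀ab/L³ = 6·8·(24/5)·(36/5)/12³ = 24/25 kN
  M_A = M₀b(2a-b)/L² = 8·(36/5)·(2·(24/5)-(36/5))/12² = 24/25 kN·m
  R_B = -6M₀ab/L³ = -6·8·(24/5)·(36/5)/12³ = -24/25 kN
  M_B = M₀a(2b-a)/L² = 8·(24/5)·(2·(36/5)-(24/5))/12² = 64/25 kN·m
Superposition: R_A = 52637/7200 kN, M_A = 16927/1200 kN·m, R_B = -2237/7200 kN, M_B = -551/400 kN·m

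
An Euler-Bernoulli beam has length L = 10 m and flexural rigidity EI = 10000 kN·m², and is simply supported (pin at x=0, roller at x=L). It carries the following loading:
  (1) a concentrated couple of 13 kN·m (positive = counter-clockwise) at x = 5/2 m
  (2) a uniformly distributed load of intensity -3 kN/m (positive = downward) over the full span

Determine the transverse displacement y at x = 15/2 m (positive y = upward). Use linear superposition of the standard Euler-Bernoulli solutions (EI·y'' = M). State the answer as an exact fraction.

Load 1 — applied couple M₀=13 kN·m at a=5/2 m (b=L-a=15/2):
  y_1 = (M₀x³/(6L)-M₀(x-a)²/2+C₁x)/EI  [x>a] with C₁=M₀(3b²-L²)/(6L)=715/48 = (13·(15/2)³/(6·10)-13·((15/2)-(5/2))²/2+(715/48)·(15/2))/10000 = 13/3200 m
Load 2 — uniform load w=-3 kN/m over full span:
  y_2 = -wx(L³-2Lx²+x³)/(24EI) = -(-3)·(15/2)·(10³-2·10·(15/2)²+(15/2)³)/(24·10000) = 57/2048 m
Superposition: y = Σ y_i = 1633/51200 m ≈ 0.031895 m

y(15/2) = 1633/51200 m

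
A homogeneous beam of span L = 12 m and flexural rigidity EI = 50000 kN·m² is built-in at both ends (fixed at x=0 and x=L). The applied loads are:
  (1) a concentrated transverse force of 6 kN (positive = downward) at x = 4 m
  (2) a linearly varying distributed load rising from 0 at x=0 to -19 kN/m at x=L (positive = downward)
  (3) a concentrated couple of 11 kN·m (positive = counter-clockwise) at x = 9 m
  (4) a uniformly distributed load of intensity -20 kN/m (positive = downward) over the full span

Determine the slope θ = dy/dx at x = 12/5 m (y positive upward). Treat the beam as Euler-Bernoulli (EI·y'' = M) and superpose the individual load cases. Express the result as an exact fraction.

Load 1 — point force P=6 kN at a=4 m (b=L-a=8):
  θ_1 = -Pb²x(2aL-(3a+b)x)/(2L³EI)  [x≤a] = -6·8²·(12/5)·(2·4·12-(3·4+8)·(12/5))/(2·12³·50000) = -4/15625 rad
Load 2 — triangular load w₀=-19 kN/m (0→w₀ over full span):
  θ_2 = -w₀(2x(L-x)(L-2x)(x+2L)+x²(L-x)²)/(120LEI) = -(-19)·(2·(12/5)·(12-(12/5))·(12-2·(12/5))·((12/5)+2·12)+(12/5)²·(12-(12/5))²)/(120·12·50000) = 4788/1953125 rad
Load 3 — applied couple M₀=11 kN·m at a=9 m (b=L-a=3):
  θ_3 = (R_Ax²/2 - M_Ax)/EI  [x≤a] with R_A=33/32, M_A=55/16 = ((33/32)·(12/5)²/2 - (55/16)·(12/5))/50000 = -33/312500 rad
Load 4 — uniform load w=-20 kN/m over full span:
  θ_4 = -wx(L-x)(L-2x)/(12EI) = -(-20)·(12/5)·(12-(12/5))·(12-2·(12/5))/(12·50000) = 432/78125 rad
Superposition: θ = Σ θ_i = 59527/7812500 rad ≈ 0.007619 rad

θ(12/5) = 59527/7812500 rad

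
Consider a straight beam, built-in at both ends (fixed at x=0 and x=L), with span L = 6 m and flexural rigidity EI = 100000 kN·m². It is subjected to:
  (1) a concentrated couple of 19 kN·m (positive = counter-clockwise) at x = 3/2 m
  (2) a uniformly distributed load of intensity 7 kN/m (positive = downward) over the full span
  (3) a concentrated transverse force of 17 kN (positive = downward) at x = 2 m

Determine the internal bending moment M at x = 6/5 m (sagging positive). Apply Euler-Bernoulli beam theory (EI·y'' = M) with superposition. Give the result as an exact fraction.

Load 1 — applied couple M₀=19 kN·m at a=3/2 m (b=L-a=9/2):
  M_1 = R_Ax - M_A  [x≤a] with R_A=57/16, M_A=-57/16 = (57/16)·(6/5) - (-57/16) = 627/80 kN·m
Load 2 — uniform load w=7 kN/m over full span:
  M_2 = wLx/2 - wL²/12 - wx²/2 = 7·6·(6/5)/2 - 7·6²/12 - 7·(6/5)²/2 = -21/25 kN·m
Load 3 — point force P=17 kN at a=2 m (b=L-a=4):
  M_3 = Pb²(3a+b)x/L³ - Pab²/L²  [x≤a] = 17·4²·(3·2+4)·(6/5)/6³ - 17·2·4²/6² = 0 kN·m
Superposition: M = Σ M_i = 2799/400 kN·m ≈ 6.997500 kN·m

M(6/5) = 2799/400 kN·m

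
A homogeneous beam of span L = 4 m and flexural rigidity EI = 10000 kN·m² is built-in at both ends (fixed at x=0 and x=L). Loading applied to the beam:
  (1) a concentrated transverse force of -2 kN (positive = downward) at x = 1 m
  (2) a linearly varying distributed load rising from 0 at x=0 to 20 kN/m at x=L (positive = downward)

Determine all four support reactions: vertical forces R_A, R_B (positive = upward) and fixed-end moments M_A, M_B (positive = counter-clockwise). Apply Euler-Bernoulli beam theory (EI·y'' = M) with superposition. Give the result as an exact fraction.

Load 1 — point force P=-2 kN at a=1 m (b=L-a=3):
  R_A = Pb²(3a+b)/L³ = (-2)·3²·(3·1+3)/4³ = -27/16 kN
  M_A = Pab²/L² = (-2)·1·3²/4² = -9/8 kN·m
  R_B = Pa²(a+3b)/L³ = (-2)·1²·(1+3·3)/4³ = -5/16 kN
  M_B = -Pa²b/L² = -(-2)·1²·3/4² = 3/8 kN·m
Load 2 — triangular load w₀=20 kN/m (0→w₀ over full span):
  R_A = 3w₀L/20 = 3·20·4/20 = 12 kN
  M_A = w₀L²/30 = 20·4²/30 = 32/3 kN·m
  R_B = 7w₀L/20 = 7·20·4/20 = 28 kN
  M_B = -w₀L²/20 = -20·4²/20 = -16 kN·m
Superposition: R_A = 165/16 kN, M_A = 229/24 kN·m, R_B = 443/16 kN, M_B = -125/8 kN·m

R_A = 165/16 kN, M_A = 229/24 kN·m, R_B = 443/16 kN, M_B = -125/8 kN·m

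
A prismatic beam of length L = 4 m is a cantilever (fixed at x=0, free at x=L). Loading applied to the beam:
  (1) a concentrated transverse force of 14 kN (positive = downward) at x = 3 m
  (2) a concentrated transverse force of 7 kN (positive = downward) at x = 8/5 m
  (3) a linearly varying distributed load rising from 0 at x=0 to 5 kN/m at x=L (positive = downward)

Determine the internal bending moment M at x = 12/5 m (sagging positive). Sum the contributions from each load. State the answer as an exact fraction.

M(12/5) = -1046/75 kN·m

Load 1 — point force P=14 kN at a=3 m (b=L-a=1):
  M_1 = -P(a-x)  [x≤a] = -14·(3-(12/5)) = -42/5 kN·m
Load 2 — point force P=7 kN at a=8/5 m (b=L-a=12/5):
  M_2 = 0  [x>a] = 0 kN·m
Load 3 — triangular load w₀=5 kN/m (0→w₀ over full span):
  M_3 = w₀Lx/2 - w₀L²/3 - w₀x³/(6L) = 5·4·(12/5)/2 - 5·4²/3 - 5·(12/5)³/(6·4) = -416/75 kN·m
Superposition: M = Σ M_i = -1046/75 kN·m ≈ -13.946667 kN·m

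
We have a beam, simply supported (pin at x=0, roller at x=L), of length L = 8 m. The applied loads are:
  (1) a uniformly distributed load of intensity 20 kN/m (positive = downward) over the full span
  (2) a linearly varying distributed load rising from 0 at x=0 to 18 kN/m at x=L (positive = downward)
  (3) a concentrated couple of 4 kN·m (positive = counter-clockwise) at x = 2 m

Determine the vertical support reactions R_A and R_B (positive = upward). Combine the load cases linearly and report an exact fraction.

R_A = 209/2 kN, R_B = 255/2 kN

Load 1 — uniform load w=20 kN/m over full span:
  R_A = wL/2 = 20·8/2 = 80 kN
  R_B = wL/2 = 20·8/2 = 80 kN
Load 2 — triangular load w₀=18 kN/m (0→w₀ over full span):
  R_A = w₀L/6 = 18·8/6 = 24 kN
  R_B = w₀L/3 = 18·8/3 = 48 kN
Load 3 — applied couple M₀=4 kN·m at a=2 m (b=L-a=6):
  R_A = M₀/L = 4/8 = 1/2 kN
  R_B = -M₀/L = -4/8 = -1/2 kN
Superposition: R_A = 209/2 kN, R_B = 255/2 kN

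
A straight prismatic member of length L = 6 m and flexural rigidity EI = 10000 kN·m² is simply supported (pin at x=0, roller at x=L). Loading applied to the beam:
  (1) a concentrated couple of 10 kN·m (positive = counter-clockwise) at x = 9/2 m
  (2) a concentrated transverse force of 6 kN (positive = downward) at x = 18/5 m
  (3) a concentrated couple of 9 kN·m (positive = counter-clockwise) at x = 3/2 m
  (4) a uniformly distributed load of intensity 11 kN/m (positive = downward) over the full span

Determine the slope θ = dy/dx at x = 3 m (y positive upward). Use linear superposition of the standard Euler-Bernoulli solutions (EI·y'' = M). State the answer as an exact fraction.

Load 1 — applied couple M₀=10 kN·m at a=9/2 m (b=L-a=3/2):
  θ_1 = (M₀x²/(2L)+C₁)/EI  [x≤a] with C₁=M₀(3b²-L²)/(6L)=-65/8 = (10·3²/(2·6)+(-65/8))/10000 = -1/16000 rad
Load 2 — point force P=6 kN at a=18/5 m (b=L-a=12/5):
  θ_2 = -Pb(L²-b²-3x²)/(6LEI)  [x≤a] = -6·(12/5)·(6²-(12/5)²-3·3²)/(6·6·10000) = -81/625000 rad
Load 3 — applied couple M₀=9 kN·m at a=3/2 m (b=L-a=9/2):
  θ_3 = (M₀x²/(2L)-M₀(x-a)+C₁)/EI  [x>a] with C₁=M₀(3b²-L²)/(6L)=99/16 = (9·3²/(2·6)-9·(3-(3/2))+(99/16))/10000 = -9/160000 rad
Load 4 — uniform load w=11 kN/m over full span:
  θ_4 = -w(L³-6Lx²+4x³)/(24EI) = -11·(6³-6·6·3²+4·3³)/(24·10000) = 0 rad
Superposition: θ = Σ θ_i = -4967/20000000 rad ≈ -0.000248 rad

θ(3) = -4967/20000000 rad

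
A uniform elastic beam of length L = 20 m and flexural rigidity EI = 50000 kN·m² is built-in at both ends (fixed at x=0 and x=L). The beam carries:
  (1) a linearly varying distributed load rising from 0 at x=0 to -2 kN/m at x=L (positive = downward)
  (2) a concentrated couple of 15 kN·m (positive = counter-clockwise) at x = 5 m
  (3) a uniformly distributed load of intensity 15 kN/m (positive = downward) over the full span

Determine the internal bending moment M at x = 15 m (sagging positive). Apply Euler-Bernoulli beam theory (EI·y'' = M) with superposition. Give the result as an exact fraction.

M(15) = 5365/96 kN·m

Load 1 — triangular load w₀=-2 kN/m (0→w₀ over full span):
  M_1 = 3w₀Lx/20 - w₀L²/30 - w₀x³/(6L) = 3·(-2)·20·15/20 - (-2)·20²/30 - (-2)·15³/(6·20) = -85/12 kN·m
Load 2 — applied couple M₀=15 kN·m at a=5 m (b=L-a=15):
  M_2 = R_Ax - M_A - M₀  [x>a] with R_A=27/32, M_A=-45/16 = (27/32)·15 - (-45/16) - 15 = 15/32 kN·m
Load 3 — uniform load w=15 kN/m over full span:
  M_3 = wLx/2 - wL²/12 - wx²/2 = 15·20·15/2 - 15·20²/12 - 15·15²/2 = 125/2 kN·m
Superposition: M = Σ M_i = 5365/96 kN·m ≈ 55.885417 kN·m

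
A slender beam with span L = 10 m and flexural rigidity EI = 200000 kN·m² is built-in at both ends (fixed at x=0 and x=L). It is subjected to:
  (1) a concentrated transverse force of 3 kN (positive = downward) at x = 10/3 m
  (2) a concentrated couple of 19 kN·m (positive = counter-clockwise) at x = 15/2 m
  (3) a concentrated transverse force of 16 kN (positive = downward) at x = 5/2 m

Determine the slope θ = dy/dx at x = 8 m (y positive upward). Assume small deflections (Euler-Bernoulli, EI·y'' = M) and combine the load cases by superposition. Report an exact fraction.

Load 1 — point force P=3 kN at a=10/3 m (b=L-a=20/3):
  θ_1 = Pa²(L-x)(2bL-(3b+a)(L-x))/(2L³EI)  [x>a] = 3·(10/3)²·(10-8)·(2·(20/3)·10-(3·(20/3)+(10/3))·(10-8))/(2·10³·200000) = 13/900000 rad
Load 2 — applied couple M₀=19 kN·m at a=15/2 m (b=L-a=5/2):
  θ_2 = (R_Ax²/2 - M_Ax - M₀(x-a))/EI  [x>a] with R_A=171/80, M_A=95/16 = ((171/80)·8²/2 - (95/16)·8 - 19·(8-(15/2)))/200000 = 57/1000000 rad
Load 3 — point force P=16 kN at a=5/2 m (b=L-a=15/2):
  θ_3 = Pa²(L-x)(2bL-(3b+a)(L-x))/(2L³EI)  [x>a] = 16·(5/2)²·(10-8)·(2·(15/2)·10-(3·(15/2)+(5/2))·(10-8))/(2·10³·200000) = 1/20000 rad
Superposition: θ = Σ θ_i = 1093/9000000 rad ≈ 0.000121 rad

θ(8) = 1093/9000000 rad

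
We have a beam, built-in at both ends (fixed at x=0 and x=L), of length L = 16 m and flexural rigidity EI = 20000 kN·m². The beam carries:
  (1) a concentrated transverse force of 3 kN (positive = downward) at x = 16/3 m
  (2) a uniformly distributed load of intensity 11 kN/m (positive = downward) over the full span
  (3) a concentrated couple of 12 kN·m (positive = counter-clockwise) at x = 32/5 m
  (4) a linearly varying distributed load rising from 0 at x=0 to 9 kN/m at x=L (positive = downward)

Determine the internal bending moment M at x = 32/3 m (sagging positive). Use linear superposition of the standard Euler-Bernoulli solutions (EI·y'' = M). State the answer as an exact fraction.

M(32/3) = 78784/675 kN·m

Load 1 — point force P=3 kN at a=16/3 m (b=L-a=32/3):
  M_1 = Pa²(a+3b)(L-x)/L³ - Pa²b/L²  [x>a] = 3·(16/3)²·((16/3)+3·(32/3))·(16-(32/3))/16³ - 3·(16/3)²·(32/3)/16² = 16/27 kN·m
Load 2 — uniform load w=11 kN/m over full span:
  M_2 = wLx/2 - wL²/12 - wx²/2 = 11·16·(32/3)/2 - 11·16²/12 - 11·(32/3)²/2 = 704/9 kN·m
Load 3 — applied couple M₀=12 kN·m at a=32/5 m (b=L-a=48/5):
  M_3 = R_Ax - M_A - M₀  [x>a] with R_A=27/25, M_A=36/25 = (27/25)·(32/3) - (36/25) - 12 = -48/25 kN·m
Load 4 — triangular load w₀=9 kN/m (0→w₀ over full span):
  M_4 = 3w₀Lx/20 - w₀L²/30 - w₀x³/(6L) = 3·9·16·(32/3)/20 - 9·16²/30 - 9·(32/3)³/(6·16) = 1792/45 kN·m
Superposition: M = Σ M_i = 78784/675 kN·m ≈ 116.717037 kN·m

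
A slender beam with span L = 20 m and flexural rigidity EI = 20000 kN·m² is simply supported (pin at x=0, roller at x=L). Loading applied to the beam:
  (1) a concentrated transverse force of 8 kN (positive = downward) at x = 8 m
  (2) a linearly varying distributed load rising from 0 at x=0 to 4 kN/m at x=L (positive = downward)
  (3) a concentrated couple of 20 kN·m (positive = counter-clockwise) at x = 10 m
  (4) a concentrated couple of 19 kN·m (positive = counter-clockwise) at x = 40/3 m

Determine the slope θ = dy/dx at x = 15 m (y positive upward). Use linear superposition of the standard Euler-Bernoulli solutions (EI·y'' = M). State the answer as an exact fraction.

Load 1 — point force P=8 kN at a=8 m (b=L-a=12):
  θ_1 = -Pa(2L²-6Lx+3x²+a²)/(6LEI)  [x>a] = -8·8·(2·20²-6·20·15+3·15²+8²)/(6·20·20000) = 87/12500 rad
Load 2 — triangular load w₀=4 kN/m (0→w₀ over full span):
  θ_2 = -w₀(7L⁴-30L²x²+15x⁴)/(360LEI) = -4·(7·20⁴-30·20²·15²+15·15⁴)/(360·20·20000) = 1313/57600 rad
Load 3 — applied couple M₀=20 kN·m at a=10 m (b=L-a=10):
  θ_3 = (M₀x²/(2L)-M₀(x-a)+C₁)/EI  [x>a] with C₁=M₀(3b²-L²)/(6L)=-50/3 = (20·15²/(2·20)-20·(15-10)+(-50/3))/20000 = -1/4800 rad
Load 4 — applied couple M₀=19 kN·m at a=40/3 m (b=L-a=20/3):
  θ_4 = (M₀x²/(2L)-M₀(x-a)+C₁)/EI  [x>a] with C₁=M₀(3b²-L²)/(6L)=-380/9 = (19·15²/(2·20)-19·(15-(40/3))+(-380/9))/20000 = 19/11520 rad
Superposition: θ = Σ θ_i = 56153/1800000 rad ≈ 0.031196 rad

θ(15) = 56153/1800000 rad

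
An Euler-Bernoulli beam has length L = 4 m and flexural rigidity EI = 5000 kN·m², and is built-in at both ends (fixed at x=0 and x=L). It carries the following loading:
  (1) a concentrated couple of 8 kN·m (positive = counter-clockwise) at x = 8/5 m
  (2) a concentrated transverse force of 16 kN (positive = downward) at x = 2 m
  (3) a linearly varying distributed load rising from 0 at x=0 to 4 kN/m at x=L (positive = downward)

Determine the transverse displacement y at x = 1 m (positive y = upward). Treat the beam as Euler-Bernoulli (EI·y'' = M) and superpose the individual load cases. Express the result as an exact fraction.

Load 1 — applied couple M₀=8 kN·m at a=8/5 m (b=L-a=12/5):
  y_1 = (R_Ax³/6 - M_Ax²/2)/EI  [x≤a] with R_A=72/25, M_A=24/25 = ((72/25)·1³/6 - (24/25)·1²/2)/5000 = 0 m
Load 2 — point force P=16 kN at a=2 m (b=L-a=2):
  y_2 = -Pb²x²(3aL-(3a+b)x)/(6L³EI)  [x≤a] = -16·2²·1²·(3·2·4-(3·2+2)·1)/(6·4³·5000) = -1/1875 m
Load 3 — triangular load w₀=4 kN/m (0→w₀ over full span):
  y_3 = -w₀x²(L-x)²(x+2L)/(120LEI) = -4·1²·(4-1)²·(1+2·4)/(120·4·5000) = -27/200000 m
Superposition: y = Σ y_i = -401/600000 m ≈ -0.000668 m

y(1) = -401/600000 m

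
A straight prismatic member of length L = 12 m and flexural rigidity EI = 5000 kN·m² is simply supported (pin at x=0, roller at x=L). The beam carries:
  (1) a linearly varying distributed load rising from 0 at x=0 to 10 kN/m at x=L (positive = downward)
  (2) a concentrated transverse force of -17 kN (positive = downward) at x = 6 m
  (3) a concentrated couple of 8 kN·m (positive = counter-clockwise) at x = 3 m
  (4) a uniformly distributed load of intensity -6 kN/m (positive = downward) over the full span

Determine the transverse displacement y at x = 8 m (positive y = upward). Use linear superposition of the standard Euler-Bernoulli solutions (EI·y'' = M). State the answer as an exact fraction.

Load 1 — triangular load w₀=10 kN/m (0→w₀ over full span):
  y_1 = -w₀x(7L⁴-10L²x²+3x⁴)/(360LEI) = -10·8·(7·12⁴-10·12²·8²+3·8⁴)/(360·12·5000) = -272/1125 m
Load 2 — point force P=-17 kN at a=6 m (b=L-a=6):
  y_2 = -Pa(L-x)(2Lx-a²-x²)/(6LEI)  [x>a] = -(-17)·6·(12-8)·(2·12·8-6²-8²)/(6·12·5000) = 391/3750 m
Load 3 — applied couple M₀=8 kN·m at a=3 m (b=L-a=9):
  y_3 = (M₀x³/(6L)-M₀(x-a)²/2+C₁x)/EI  [x>a] with C₁=M₀(3b²-L²)/(6L)=11 = (8·8³/(6·12)-8·(8-3)²/2+11·8)/5000 = 101/11250 m
Load 4 — uniform load w=-6 kN/m over full span:
  y_4 = -wx(L³-2Lx²+x³)/(24EI) = -(-6)·8·(12³-2·12·8²+8³)/(24·5000) = 176/625 m
Superposition: y = Σ y_i = 287/1875 m ≈ 0.153067 m

y(8) = 287/1875 m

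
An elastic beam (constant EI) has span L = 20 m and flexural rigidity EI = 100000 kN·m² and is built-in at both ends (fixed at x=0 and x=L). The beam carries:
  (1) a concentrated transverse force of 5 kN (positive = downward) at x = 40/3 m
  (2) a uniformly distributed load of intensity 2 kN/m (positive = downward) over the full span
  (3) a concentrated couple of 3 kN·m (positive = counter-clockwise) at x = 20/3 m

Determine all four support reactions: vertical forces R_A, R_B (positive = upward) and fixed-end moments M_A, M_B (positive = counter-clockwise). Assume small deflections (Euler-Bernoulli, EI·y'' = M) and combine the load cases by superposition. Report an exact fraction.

Load 1 — point force P=5 kN at a=40/3 m (b=L-a=20/3):
  R_A = Pb²(3a+b)/L³ = 5·(20/3)²·(3·(40/3)+(20/3))/20³ = 35/27 kN
  M_A = Pab²/L² = 5·(40/3)·(20/3)²/20² = 200/27 kN·m
  R_B = Pa²(a+3b)/L³ = 5·(40/3)²·((40/3)+3·(20/3))/20³ = 100/27 kN
  M_B = -Pa²b/L² = -5·(40/3)²·(20/3)/20² = -400/27 kN·m
Load 2 — uniform load w=2 kN/m over full span:
  R_A = wL/2 = 2·20/2 = 20 kN
  M_A = wL²/12 = 2·20²/12 = 200/3 kN·m
  R_B = wL/2 = 2·20/2 = 20 kN
  M_B = -wL²/12 = -2·20²/12 = -200/3 kN·m
Load 3 — applied couple M₀=3 kN·m at a=20/3 m (b=L-a=40/3):
  R_A = 6M₀ab/L³ = 6·3·(20/3)·(40/3)/20³ = 1/5 kN
  M_A = M₀b(2a-b)/L² = 3·(40/3)·(2·(20/3)-(40/3))/20² = 0 kN·m
  R_B = -6M₀ab/L³ = -6·3·(20/3)·(40/3)/20³ = -1/5 kN
  M_B = M₀a(2b-a)/L² = 3·(20/3)·(2·(40/3)-(20/3))/20² = 1 kN·m
Superposition: R_A = 2902/135 kN, M_A = 2000/27 kN·m, R_B = 3173/135 kN, M_B = -2173/27 kN·m

R_A = 2902/135 kN, M_A = 2000/27 kN·m, R_B = 3173/135 kN, M_B = -2173/27 kN·m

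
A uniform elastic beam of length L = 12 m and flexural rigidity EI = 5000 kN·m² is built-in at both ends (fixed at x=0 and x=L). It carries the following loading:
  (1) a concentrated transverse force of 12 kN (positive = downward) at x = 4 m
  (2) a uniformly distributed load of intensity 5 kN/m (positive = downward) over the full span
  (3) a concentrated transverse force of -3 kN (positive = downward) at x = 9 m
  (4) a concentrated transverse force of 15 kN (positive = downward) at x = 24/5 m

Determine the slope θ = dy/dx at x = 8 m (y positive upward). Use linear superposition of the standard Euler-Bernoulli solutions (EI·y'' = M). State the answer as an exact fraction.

θ(8) = 43421/2250000 rad

Load 1 — point force P=12 kN at a=4 m (b=L-a=8):
  θ_1 = Pa²(L-x)(2bL-(3b+a)(L-x))/(2L³EI)  [x>a] = 12·4²·(12-8)·(2·8·12-(3·8+4)·(12-8))/(2·12³·5000) = 4/1125 rad
Load 2 — uniform load w=5 kN/m over full span:
  θ_2 = -wx(L-x)(L-2x)/(12EI) = -5·8·(12-8)·(12-2·8)/(12·5000) = 4/375 rad
Load 3 — point force P=-3 kN at a=9 m (b=L-a=3):
  θ_3 = -Pb²x(2aL-(3a+b)x)/(2L³EI)  [x≤a] = -(-3)·3²·8·(2·9·12-(3·9+3)·8)/(2·12³·5000) = -3/10000 rad
Load 4 — point force P=15 kN at a=24/5 m (b=L-a=36/5):
  θ_4 = Pa²(L-x)(2bL-(3b+a)(L-x))/(2L³EI)  [x>a] = 15·(24/5)²·(12-8)·(2·(36/5)·12-(3·(36/5)+(24/5))·(12-8))/(2·12³·5000) = 84/15625 rad
Superposition: θ = Σ θ_i = 43421/2250000 rad ≈ 0.019298 rad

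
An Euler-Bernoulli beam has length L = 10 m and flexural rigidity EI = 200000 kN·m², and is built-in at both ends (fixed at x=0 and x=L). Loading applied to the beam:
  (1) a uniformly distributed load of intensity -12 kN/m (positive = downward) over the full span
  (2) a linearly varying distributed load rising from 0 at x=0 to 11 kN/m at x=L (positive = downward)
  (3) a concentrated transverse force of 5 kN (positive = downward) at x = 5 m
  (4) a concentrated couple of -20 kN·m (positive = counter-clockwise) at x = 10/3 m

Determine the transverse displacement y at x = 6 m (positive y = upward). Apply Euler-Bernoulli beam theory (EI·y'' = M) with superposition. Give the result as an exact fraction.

Load 1 — uniform load w=-12 kN/m over full span:
  y_1 = -wx²(L-x)²/(24EI) = -(-12)·6²·(10-6)²/(24·200000) = 9/6250 m
Load 2 — triangular load w₀=11 kN/m (0→w₀ over full span):
  y_2 = -w₀x²(L-x)²(x+2L)/(120LEI) = -11·6²·(10-6)²·(6+2·10)/(120·10·200000) = -429/625000 m
Load 3 — point force P=5 kN at a=5 m (b=L-a=5):
  y_3 = -Pa²(L-x)²(3bL-(3b+a)(L-x))/(6L³EI)  [x>a] = -5·5²·(10-6)²·(3·5·10-(3·5+5)·(10-6))/(6·10³·200000) = -7/60000 m
Load 4 — applied couple M₀=-20 kN·m at a=10/3 m (b=L-a=20/3):
  y_4 = (R_Ax³/6 - M_Ax²/2 - M₀(x-a)²/2)/EI  [x>a] with R_A=-8/3, M_A=0 = ((-8/3)·6³/6 - 0·6²/2 - (-20)·(6-(10/3))²/2)/200000 = -7/56250 m
Superposition: y = Σ y_i = 11531/22500000 m ≈ 0.000512 m

y(6) = 11531/22500000 m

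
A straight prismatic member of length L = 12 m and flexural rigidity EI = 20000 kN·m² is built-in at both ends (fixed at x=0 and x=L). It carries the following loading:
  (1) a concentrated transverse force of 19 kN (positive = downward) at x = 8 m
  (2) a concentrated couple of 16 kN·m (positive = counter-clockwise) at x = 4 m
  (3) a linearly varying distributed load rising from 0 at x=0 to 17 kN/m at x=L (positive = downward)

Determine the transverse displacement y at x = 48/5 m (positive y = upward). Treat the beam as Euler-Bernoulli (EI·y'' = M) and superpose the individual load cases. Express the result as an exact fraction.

y(48/5) = -386948/29296875 m

Load 1 — point force P=19 kN at a=8 m (b=L-a=4):
  y_1 = -Pa²(L-x)²(3bL-(3b+a)(L-x))/(6L³EI)  [x>a] = -19·8²·(12-(48/5))²·(3·4·12-(3·4+8)·(12-(48/5)))/(6·12³·20000) = -152/46875 m
Load 2 — applied couple M₀=16 kN·m at a=4 m (b=L-a=8):
  y_2 = (R_Ax³/6 - M_Ax²/2 - M₀(x-a)²/2)/EI  [x>a] with R_A=16/9, M_A=0 = ((16/9)·(48/5)³/6 - 0·(48/5)²/2 - 16·((48/5)-4)²/2)/20000 = 44/78125 m
Load 3 — triangular load w₀=17 kN/m (0→w₀ over full span):
  y_3 = -w₀x²(L-x)²(x+2L)/(120LEI) = -17·(48/5)²·(12-(48/5))²·((48/5)+2·12)/(120·12·20000) = -102816/9765625 m
Superposition: y = Σ y_i = -386948/29296875 m ≈ -0.013208 m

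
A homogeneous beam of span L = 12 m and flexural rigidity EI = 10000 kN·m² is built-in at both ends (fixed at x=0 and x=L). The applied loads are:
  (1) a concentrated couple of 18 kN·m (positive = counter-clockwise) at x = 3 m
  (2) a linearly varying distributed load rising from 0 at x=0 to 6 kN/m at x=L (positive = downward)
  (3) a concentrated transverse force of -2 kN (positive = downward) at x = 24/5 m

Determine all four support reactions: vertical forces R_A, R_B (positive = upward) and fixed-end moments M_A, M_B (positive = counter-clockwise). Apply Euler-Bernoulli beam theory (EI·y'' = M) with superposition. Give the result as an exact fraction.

R_A = 22383/2000 kN, M_A = 21969/1000 kN·m, R_B = 45617/2000 kN, M_B = -35271/1000 kN·m

Load 1 — applied couple M₀=18 kN·m at a=3 m (b=L-a=9):
  R_A = 6M₀ab/L³ = 6·18·3·9/12³ = 27/16 kN
  M_A = M₀b(2a-b)/L² = 18·9·(2·3-9)/12² = -27/8 kN·m
  R_B = -6M₀ab/L³ = -6·18·3·9/12³ = -27/16 kN
  M_B = M₀a(2b-a)/L² = 18·3·(2·9-3)/12² = 45/8 kN·m
Load 2 — triangular load w₀=6 kN/m (0→w₀ over full span):
  R_A = 3w₀L/20 = 3·6·12/20 = 54/5 kN
  M_A = w₀L²/30 = 6·12²/30 = 144/5 kN·m
  R_B = 7w₀L/20 = 7·6·12/20 = 126/5 kN
  M_B = -w₀L²/20 = -6·12²/20 = -216/5 kN·m
Load 3 — point force P=-2 kN at a=24/5 m (b=L-a=36/5):
  R_A = Pb²(3a+b)/L³ = (-2)·(36/5)²·(3·(24/5)+(36/5))/12³ = -162/125 kN
  M_A = Pab²/L² = (-2)·(24/5)·(36/5)²/12² = -432/125 kN·m
  R_B = Pa²(a+3b)/L³ = (-2)·(24/5)²·((24/5)+3·(36/5))/12³ = -88/125 kN
  M_B = -Pa²b/L² = -(-2)·(24/5)²·(36/5)/12² = 288/125 kN·m
Superposition: R_A = 22383/2000 kN, M_A = 21969/1000 kN·m, R_B = 45617/2000 kN, M_B = -35271/1000 kN·m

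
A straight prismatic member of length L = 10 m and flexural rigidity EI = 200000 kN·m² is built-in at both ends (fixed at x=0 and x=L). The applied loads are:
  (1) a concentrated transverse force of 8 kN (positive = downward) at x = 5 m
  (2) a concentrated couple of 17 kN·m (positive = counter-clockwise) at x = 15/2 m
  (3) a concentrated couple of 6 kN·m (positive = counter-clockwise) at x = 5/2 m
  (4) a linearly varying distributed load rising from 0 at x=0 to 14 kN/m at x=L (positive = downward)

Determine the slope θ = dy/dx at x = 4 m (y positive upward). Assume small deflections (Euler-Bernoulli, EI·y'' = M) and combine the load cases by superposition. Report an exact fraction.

Load 1 — point force P=8 kN at a=5 m (b=L-a=5):
  θ_1 = -Pb²x(2aL-(3a+b)x)/(2L³EI)  [x≤a] = -8·5²·4·(2·5·10-(3·5+5)·4)/(2·10³·200000) = -1/25000 rad
Load 2 — applied couple M₀=17 kN·m at a=15/2 m (b=L-a=5/2):
  θ_2 = (R_Ax²/2 - M_Ax)/EI  [x≤a] with R_A=153/80, M_A=85/16 = ((153/80)·4²/2 - (85/16)·4)/200000 = -119/4000000 rad
Load 3 — applied couple M₀=6 kN·m at a=5/2 m (b=L-a=15/2):
  θ_3 = (R_Ax²/2 - M_Ax - M₀(x-a))/EI  [x>a] with R_A=27/40, M_A=-9/8 = ((27/40)·4²/2 - (-9/8)·4 - 6·(4-(5/2)))/200000 = 9/2000000 rad
Load 4 — triangular load w₀=14 kN/m (0→w₀ over full span):
  θ_4 = -w₀(2x(L-x)(L-2x)(x+2L)+x²(L-x)²)/(120LEI) = -14·(2·4·(10-4)·(10-2·4)·(4+2·10)+4²·(10-4)²)/(120·10·200000) = -21/125000 rad
Superposition: θ = Σ θ_i = -933/4000000 rad ≈ -0.000233 rad

θ(4) = -933/4000000 rad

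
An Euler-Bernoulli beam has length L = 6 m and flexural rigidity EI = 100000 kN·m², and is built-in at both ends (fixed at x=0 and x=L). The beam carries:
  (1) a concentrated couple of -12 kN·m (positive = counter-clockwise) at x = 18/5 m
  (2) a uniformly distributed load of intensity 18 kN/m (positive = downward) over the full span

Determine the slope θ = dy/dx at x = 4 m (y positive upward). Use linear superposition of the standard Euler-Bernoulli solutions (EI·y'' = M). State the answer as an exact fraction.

θ(4) = 33/156250 rad

Load 1 — applied couple M₀=-12 kN·m at a=18/5 m (b=L-a=12/5):
  θ_1 = (R_Ax²/2 - M_Ax - M₀(x-a))/EI  [x>a] with R_A=-72/25, M_A=-96/25 = ((-72/25)·4²/2 - (-96/25)·4 - (-12)·(4-(18/5)))/100000 = -9/312500 rad
Load 2 — uniform load w=18 kN/m over full span:
  θ_2 = -wx(L-x)(L-2x)/(12EI) = -18·4·(6-4)·(6-2·4)/(12·100000) = 3/12500 rad
Superposition: θ = Σ θ_i = 33/156250 rad ≈ 0.000211 rad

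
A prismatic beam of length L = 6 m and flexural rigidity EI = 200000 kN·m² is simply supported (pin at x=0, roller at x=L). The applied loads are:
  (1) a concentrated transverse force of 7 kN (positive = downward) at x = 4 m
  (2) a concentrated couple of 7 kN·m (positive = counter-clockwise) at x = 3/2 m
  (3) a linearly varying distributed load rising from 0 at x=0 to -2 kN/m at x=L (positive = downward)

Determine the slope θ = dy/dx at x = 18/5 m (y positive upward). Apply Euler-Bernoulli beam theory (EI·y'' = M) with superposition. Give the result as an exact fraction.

θ(18/5) = -169123/18000000000 rad

Load 1 — point force P=7 kN at a=4 m (b=L-a=2):
  θ_1 = -Pb(L²-b²-3x²)/(6LEI)  [x≤a] = -7·2·(6²-2²-3·(18/5)²)/(6·6·200000) = 301/22500000 rad
Load 2 — applied couple M₀=7 kN·m at a=3/2 m (b=L-a=9/2):
  θ_2 = (M₀x²/(2L)-M₀(x-a)+C₁)/EI  [x>a] with C₁=M₀(3b²-L²)/(6L)=77/16 = (7·(18/5)²/(2·6)-7·((18/5)-(3/2))+(77/16))/200000 = -931/80000000 rad
Load 3 — triangular load w₀=-2 kN/m (0→w₀ over full span):
  θ_3 = -w₀(7L⁴-30L²x²+15x⁴)/(360LEI) = -(-2)·(7·6⁴-30·6²·(18/5)²+15·(18/5)⁴)/(360·6·200000) = -87/7812500 rad
Superposition: θ = Σ θ_i = -169123/18000000000 rad ≈ -0.000009 rad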